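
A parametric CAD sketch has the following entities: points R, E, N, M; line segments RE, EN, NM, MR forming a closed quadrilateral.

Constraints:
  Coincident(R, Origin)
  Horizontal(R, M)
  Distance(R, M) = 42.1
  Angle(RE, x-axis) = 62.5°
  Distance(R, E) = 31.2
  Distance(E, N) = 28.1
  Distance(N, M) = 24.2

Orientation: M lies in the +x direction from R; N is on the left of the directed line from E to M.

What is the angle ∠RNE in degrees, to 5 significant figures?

36.883°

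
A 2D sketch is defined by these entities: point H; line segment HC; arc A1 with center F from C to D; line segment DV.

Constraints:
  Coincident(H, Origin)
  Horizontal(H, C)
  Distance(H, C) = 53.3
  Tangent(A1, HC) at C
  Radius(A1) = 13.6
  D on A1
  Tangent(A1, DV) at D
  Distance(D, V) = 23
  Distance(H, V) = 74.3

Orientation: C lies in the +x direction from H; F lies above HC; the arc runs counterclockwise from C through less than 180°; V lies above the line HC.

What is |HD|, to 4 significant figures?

68.53

Checks: |HC| = 53.30 ✓; |FD| = 13.60 ✓; ∠(FD, DV) = 90.00° ✓; |DV| = 23.00 ✓; |HV| = 74.30 ✓.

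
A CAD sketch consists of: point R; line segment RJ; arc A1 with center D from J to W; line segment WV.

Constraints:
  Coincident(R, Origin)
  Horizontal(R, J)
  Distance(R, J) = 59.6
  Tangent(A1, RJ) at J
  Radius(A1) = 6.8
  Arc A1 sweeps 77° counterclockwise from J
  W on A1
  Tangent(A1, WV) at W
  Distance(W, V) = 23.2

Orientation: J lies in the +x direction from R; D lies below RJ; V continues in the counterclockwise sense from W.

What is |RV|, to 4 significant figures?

55.30

R is at the origin; R and J share the same y with |RJ| = 59.6 and J on the +x side, so J = (59.60, 0.000). Tangency of A1 to RJ means the radius DJ is perpendicular to RJ, so D = J + (0, -6.8) = (59.60, -6.800). On A1, J sits at bearing 90° from D; a 77° counterclockwise sweep puts W at bearing 167°, so W = D + 6.8·(cos 167°, sin 167°) = (52.97, -5.270). A1 meets WV tangentially, so DW is at right angles to WV, so WV runs along (−sin 167°, cos 167°); with |WV| = 23.2, V = (47.76, -27.88). Then |RV| = |V − R| = 55.30.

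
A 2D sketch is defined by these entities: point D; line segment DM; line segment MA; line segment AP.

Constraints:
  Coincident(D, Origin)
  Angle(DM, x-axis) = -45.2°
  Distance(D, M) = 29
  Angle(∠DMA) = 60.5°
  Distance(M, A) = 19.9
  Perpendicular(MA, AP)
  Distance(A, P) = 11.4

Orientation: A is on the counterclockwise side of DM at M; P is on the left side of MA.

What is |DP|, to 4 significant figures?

14.94

∠DMA = 60.5°, so MA runs at -45.2° + (180° − 60.5°) = 74.30° from the x-axis; with |MA| = 19.9, A = M + 19.9·(cos 74.30°, sin 74.30°) = (25.82, -1.420). The perpendicularity gives AP at right angles to MA; with |AP| = 11.4 on the left of MA, P = A + 11.4·(-0.9627, 0.2706) = (14.84, 1.665). Then |DP| = |P − D| = 14.94.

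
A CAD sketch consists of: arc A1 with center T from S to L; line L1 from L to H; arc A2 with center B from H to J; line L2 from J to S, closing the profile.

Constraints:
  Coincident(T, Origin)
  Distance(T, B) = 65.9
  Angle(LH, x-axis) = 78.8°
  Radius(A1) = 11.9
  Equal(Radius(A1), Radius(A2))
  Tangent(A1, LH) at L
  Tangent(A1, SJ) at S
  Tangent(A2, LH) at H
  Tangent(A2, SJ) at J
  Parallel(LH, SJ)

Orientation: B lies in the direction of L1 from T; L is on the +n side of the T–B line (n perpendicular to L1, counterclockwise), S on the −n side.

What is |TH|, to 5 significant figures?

66.966

The slot axis is L1's direction at 78.8°, so u = (cos 78.8°, sin 78.8°) = (0.19423, 0.98096) and n = (−sin 78.8°, cos 78.8°) = (-0.98096, 0.19423). T is at the origin and B lies 65.9 along u from T, so B = 65.9·u = (12.800, 64.645). Tangency of A1 to both parallel lines with radius 11.9 puts L and S at T ± 11.9·n: L = (-11.673, 2.3114), S = (11.673, -2.3114). Equal radii place H and J the same way about B: H = B + 11.9·n = (1.1267, 66.956), J = B − 11.9·n = (24.473, 62.334). Then |TH| = |H − T| = 66.966.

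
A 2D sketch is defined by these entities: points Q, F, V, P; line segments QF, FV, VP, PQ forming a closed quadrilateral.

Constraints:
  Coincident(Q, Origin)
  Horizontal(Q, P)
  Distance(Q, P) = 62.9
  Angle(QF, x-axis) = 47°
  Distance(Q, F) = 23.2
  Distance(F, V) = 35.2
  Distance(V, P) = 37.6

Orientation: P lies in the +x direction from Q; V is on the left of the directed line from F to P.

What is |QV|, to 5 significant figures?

57.695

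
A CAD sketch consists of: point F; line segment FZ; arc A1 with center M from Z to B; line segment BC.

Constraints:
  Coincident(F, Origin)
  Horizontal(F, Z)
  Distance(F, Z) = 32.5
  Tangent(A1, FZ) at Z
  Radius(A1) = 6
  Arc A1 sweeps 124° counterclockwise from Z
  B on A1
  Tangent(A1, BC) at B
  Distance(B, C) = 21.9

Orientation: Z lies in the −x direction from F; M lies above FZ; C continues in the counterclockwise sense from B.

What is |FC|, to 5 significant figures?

48.360

F is at the origin; FZ is horizontal with |FZ| = 32.5 and Z on the −x side, so Z = (-32.500, 0.0000). The tangent condition forces MZ to be normal to FZ, so M = Z + (0, 6) = (-32.500, 6.0000). On A1, Z sits at bearing -90° from M; a 124° counterclockwise sweep puts B at bearing 34°, so B = M + 6.0·(cos 34°, sin 34°) = (-27.526, 9.3552). Since A1 is tangent to BC there, MB ⟂ BC, so BC runs along (−sin 34°, cos 34°); with |BC| = 21.9, C = (-39.772, 27.511). Then |FC| = |C − F| = 48.360.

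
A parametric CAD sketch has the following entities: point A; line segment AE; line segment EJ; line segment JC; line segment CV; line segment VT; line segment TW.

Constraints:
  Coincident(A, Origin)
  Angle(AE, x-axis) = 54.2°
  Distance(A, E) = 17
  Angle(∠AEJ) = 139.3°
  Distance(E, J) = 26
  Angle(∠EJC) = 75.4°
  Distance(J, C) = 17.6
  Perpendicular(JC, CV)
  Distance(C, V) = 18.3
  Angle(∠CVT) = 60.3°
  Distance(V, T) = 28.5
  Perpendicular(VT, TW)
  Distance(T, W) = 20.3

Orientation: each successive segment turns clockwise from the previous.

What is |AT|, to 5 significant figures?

41.310

JC ⟂ CV, so CV runs at 178.90°; with |CV| = 18.3, V = (16.591, 2.6122). ∠CVT = 60.3° gives VT at 59.200° from the x-axis; with |VT| = 28.5, T = (31.185, 27.093). Then |AT| = |T − A| = 41.310.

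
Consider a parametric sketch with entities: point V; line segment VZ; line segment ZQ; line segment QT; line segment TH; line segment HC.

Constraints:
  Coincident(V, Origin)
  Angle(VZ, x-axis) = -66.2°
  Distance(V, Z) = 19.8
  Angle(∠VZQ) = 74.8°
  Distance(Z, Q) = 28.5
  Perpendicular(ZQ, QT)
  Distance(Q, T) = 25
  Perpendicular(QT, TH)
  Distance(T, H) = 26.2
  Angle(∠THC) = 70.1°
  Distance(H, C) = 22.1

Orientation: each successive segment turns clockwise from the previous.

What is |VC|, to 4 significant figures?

15.59

V is at the origin; VZ runs at -66.2° with length 19.8, so Z = (7.990, -18.12). ∠VZQ = 74.8° gives ZQ at -171.4° from the x-axis; with |ZQ| = 28.5, Q = (-20.19, -22.38). ZQ ⟂ QT, so QT runs at 98.60°; with |QT| = 25.0, T = (-23.93, 2.341). The perpendicularity gives TH at right angles to QT, so TH runs at 8.600°; with |TH| = 26.2, H = (1.978, 6.259). ∠THC = 70.1° gives HC at -101.3° from the x-axis; with |HC| = 22.1, C = (-2.353, -15.41). Then |VC| = |C − V| = 15.59.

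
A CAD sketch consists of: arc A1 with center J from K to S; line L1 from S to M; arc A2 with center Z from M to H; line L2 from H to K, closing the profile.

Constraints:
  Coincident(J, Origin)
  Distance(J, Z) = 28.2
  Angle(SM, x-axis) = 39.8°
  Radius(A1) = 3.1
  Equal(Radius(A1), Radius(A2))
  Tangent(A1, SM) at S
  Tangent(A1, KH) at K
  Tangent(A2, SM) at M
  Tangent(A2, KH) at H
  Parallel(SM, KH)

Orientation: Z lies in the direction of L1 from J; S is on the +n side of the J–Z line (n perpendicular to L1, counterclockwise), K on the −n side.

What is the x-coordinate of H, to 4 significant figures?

23.65

Tangency of A1 to both parallel lines with radius 3.1 puts S and K at J ± 3.1·n: S = (-1.984, 2.382), K = (1.984, -2.382). Equal radii place M and H the same way about Z: M = Z + 3.1·n = (19.68, 20.43), H = Z − 3.1·n = (23.65, 15.67). So H.x = 23.65.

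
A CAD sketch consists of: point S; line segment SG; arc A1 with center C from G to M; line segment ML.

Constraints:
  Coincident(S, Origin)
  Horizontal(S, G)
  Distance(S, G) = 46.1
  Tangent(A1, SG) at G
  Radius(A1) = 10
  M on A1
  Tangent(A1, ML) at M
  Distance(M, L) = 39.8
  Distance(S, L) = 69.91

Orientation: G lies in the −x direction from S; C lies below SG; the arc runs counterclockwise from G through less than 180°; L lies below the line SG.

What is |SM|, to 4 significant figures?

57.17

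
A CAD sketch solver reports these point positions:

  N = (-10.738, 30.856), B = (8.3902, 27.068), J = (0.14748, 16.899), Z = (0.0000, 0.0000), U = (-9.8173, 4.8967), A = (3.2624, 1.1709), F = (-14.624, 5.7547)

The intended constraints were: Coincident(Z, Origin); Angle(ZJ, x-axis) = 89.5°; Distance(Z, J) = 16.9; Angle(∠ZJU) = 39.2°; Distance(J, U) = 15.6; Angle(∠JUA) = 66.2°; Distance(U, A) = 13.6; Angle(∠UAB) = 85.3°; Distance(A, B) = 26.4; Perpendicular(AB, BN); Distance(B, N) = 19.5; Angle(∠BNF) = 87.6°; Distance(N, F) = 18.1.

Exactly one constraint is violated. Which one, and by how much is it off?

Distance(N, F) = 18.1 — off by 7.30.

Z = (0.00, 0.00) ✓; ZJ at 89.50° ✓; |ZJ| = 16.90 ✓; ∠ZJU = 39.20° ✓; |JU| = 15.60 ✓; ∠JUA = 66.20° ✓; |UA| = 13.60 ✓; ∠UAB = 85.30° ✓; |AB| = 26.40 ✓; ∠(AB, BN) = 90.00° ✓; |BN| = 19.50 ✓; ∠BNF = 87.60° ✓; |NF| = 25.40 ✗.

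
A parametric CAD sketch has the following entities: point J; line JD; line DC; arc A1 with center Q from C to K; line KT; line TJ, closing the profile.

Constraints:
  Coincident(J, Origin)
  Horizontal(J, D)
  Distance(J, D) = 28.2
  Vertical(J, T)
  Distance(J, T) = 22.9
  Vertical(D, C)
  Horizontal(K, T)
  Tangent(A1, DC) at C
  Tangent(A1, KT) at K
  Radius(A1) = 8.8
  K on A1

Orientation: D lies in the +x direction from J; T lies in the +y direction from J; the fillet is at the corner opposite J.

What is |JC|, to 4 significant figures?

31.53

J is at the origin; J and D share the same y with |JD| = 28.2 and D on the +x side, so D = (28.20, 0.000). JT is vertical with |JT| = 22.9 and T on the +y side, so T = (0.000, 22.90). The virtual corner opposite J is at (28.20, 22.90). Since A1 is tangent to DC there, QC ⟂ DC and since A1 is tangent to KT there, QK ⟂ KT, with radius 8.8, so the center Q sits 8.8 in from both sides at Q = (19.40, 14.10). That places the tangent points at C = (28.20, 14.10) on DC and K = (19.40, 22.90) on KT. Then |JC| = |C − J| = 31.53.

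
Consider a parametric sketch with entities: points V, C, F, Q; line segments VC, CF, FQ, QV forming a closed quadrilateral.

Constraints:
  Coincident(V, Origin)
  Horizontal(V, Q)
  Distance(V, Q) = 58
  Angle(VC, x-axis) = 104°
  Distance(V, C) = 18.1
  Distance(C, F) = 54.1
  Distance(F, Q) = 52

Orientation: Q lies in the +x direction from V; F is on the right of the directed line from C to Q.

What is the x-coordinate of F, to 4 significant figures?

17.09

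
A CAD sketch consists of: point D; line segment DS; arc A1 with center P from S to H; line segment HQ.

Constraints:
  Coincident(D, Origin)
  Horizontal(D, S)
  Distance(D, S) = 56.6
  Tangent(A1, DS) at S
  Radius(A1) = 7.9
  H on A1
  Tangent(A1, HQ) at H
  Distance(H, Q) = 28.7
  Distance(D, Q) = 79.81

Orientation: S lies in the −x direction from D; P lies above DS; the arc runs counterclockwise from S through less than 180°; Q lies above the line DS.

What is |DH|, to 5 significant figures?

53.144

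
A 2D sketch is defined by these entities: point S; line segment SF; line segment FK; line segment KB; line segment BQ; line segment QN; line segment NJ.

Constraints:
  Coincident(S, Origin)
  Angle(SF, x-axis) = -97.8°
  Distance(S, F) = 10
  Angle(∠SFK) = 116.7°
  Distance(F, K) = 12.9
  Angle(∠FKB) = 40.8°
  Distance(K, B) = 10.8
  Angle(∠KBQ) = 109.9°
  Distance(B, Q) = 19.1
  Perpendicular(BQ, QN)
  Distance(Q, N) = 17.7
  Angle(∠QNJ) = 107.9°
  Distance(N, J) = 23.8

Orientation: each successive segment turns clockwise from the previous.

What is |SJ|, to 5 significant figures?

32.938

S is at the origin; SF runs at -97.8° with length 10.0, so F = (-1.3572, -9.9075). ∠SFK = 116.7° gives FK at -161.10° from the x-axis; with |FK| = 12.9, K = (-13.562, -14.086). ∠FKB = 40.8° gives KB at 59.700° from the x-axis; with |KB| = 10.8, B = (-8.1128, -4.7613). ∠KBQ = 109.9° gives BQ at -10.400° from the x-axis; with |BQ| = 19.1, Q = (10.673, -8.2093). BQ is perpendicular to QN, so QN runs at -100.40°; with |QN| = 17.7, N = (7.4783, -25.618). ∠QNJ = 107.9° gives NJ at -172.50° from the x-axis; with |NJ| = 23.8, J = (-16.118, -28.725). Then |SJ| = |J − S| = 32.938.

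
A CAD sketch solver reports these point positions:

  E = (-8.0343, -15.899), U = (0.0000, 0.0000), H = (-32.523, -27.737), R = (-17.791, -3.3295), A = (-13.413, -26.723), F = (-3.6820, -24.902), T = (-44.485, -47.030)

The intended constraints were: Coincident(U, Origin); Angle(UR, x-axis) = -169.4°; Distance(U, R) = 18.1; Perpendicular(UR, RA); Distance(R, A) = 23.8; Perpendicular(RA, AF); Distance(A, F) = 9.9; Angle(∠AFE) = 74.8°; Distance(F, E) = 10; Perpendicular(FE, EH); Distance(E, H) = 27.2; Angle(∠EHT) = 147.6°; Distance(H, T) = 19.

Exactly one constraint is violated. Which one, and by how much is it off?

Distance(H, T) = 19 — off by 3.70.

U = (0.00, 0.00) ✓; UR at -169.4° ✓; |UR| = 18.10 ✓; ∠(UR, RA) = 90.00° ✓; |RA| = 23.80 ✓; ∠(RA, AF) = 90.00° ✓; |AF| = 9.900 ✓; ∠AFE = 74.80° ✓; |FE| = 10.00 ✓; ∠(FE, EH) = 90.00° ✓; |EH| = 27.20 ✓; ∠EHT = 147.6° ✓; |HT| = 22.70 ✗.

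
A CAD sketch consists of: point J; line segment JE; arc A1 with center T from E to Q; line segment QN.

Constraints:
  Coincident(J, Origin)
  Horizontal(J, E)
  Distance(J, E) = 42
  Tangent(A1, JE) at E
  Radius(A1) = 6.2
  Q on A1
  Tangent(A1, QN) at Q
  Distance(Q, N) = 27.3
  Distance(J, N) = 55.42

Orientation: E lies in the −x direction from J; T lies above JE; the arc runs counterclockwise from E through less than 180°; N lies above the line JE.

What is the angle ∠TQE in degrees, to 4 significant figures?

36.91°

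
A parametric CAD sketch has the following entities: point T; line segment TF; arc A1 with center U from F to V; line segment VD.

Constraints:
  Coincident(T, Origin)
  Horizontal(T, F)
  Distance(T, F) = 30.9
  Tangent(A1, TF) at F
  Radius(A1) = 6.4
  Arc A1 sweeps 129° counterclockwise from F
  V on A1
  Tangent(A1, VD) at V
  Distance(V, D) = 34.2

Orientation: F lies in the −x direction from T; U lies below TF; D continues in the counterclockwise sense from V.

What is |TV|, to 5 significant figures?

37.359

Since A1 is tangent to TF there, UF ⟂ TF, so U = F + (0, -6.4) = (-30.900, -6.4000). On A1, F sits at bearing 90° from U; a 129° counterclockwise sweep puts V at bearing 219°, so V = U + 6.4·(cos 219°, sin 219°) = (-35.874, -10.428). Then |TV| = |V − T| = 37.359.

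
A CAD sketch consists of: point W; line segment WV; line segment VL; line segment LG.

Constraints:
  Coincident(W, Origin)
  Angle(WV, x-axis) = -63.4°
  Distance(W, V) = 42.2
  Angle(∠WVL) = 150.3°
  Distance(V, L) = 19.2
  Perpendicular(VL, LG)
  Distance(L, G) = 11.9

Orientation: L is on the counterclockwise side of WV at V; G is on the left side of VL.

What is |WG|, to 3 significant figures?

56.6

W is at the origin; WV runs at -63.4° with length 42.2, so V = 42.2·(cos -63.4°, sin -63.4°) = (18.9, -37.7). ∠WVL = 150.3°, so VL runs at -63.4° + (180° − 150.3°) = -33.7° from the x-axis; with |VL| = 19.2, L = V + 19.2·(cos -33.7°, sin -33.7°) = (34.9, -48.4). The perpendicularity gives LG at right angles to VL; with |LG| = 11.9 on the left of VL, G = L + 11.9·(0.555, 0.832) = (41.5, -38.5). Then |WG| = |G − W| = 56.6.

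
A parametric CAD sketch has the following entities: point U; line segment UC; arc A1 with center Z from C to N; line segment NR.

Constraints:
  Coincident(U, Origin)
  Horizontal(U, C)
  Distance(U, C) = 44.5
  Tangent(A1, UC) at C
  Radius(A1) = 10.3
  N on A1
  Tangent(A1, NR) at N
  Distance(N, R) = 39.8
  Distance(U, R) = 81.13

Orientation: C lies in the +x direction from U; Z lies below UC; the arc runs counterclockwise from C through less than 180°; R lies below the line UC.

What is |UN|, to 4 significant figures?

41.99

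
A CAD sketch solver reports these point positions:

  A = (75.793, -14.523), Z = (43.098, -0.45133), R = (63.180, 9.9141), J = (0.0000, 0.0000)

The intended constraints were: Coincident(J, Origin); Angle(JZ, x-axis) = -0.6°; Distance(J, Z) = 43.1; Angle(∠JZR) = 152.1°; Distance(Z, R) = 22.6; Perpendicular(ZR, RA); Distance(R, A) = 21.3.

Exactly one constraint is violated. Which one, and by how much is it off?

Distance(R, A) = 21.3 — off by 6.20.

J = (0.00, 0.00) ✓; JZ at -0.6000° ✓; |JZ| = 43.10 ✓; ∠JZR = 152.1° ✓; |ZR| = 22.60 ✓; ∠(ZR, RA) = 90.00° ✓; |RA| = 27.50 ✗.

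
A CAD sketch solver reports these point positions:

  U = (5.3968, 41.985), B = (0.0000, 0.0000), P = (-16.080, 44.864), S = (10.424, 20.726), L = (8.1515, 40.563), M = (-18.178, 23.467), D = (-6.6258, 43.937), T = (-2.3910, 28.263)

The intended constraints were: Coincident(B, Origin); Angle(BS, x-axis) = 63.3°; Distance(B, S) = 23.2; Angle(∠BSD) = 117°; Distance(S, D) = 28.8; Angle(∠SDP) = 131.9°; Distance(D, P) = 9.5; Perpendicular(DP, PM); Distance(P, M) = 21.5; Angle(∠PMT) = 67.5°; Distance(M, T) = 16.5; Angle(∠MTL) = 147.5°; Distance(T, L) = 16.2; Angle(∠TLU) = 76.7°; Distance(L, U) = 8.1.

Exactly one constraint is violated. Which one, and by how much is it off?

Distance(L, U) = 8.1 — off by 5.00.

B = (0.00, 0.00) ✓; BS at 63.30° ✓; |BS| = 23.20 ✓; ∠BSD = 117.0° ✓; |SD| = 28.80 ✓; ∠SDP = 131.9° ✓; |DP| = 9.500 ✓; ∠(DP, PM) = 90.00° ✓; |PM| = 21.50 ✓; ∠PMT = 67.50° ✓; |MT| = 16.50 ✓; ∠MTL = 147.5° ✓; |TL| = 16.20 ✓; ∠TLU = 76.70° ✓; |LU| = 3.100 ✗.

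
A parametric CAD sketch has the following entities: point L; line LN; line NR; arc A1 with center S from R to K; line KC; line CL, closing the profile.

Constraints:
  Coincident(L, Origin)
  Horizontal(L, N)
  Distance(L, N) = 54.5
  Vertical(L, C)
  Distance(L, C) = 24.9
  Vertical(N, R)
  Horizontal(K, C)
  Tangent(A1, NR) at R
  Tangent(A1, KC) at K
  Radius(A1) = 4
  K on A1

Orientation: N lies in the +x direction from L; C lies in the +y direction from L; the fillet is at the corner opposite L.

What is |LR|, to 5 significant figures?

58.370

L is at the origin; L and N share the same y with |LN| = 54.5 and N on the +x side, so N = (54.500, 0.0000). LC is vertical with |LC| = 24.9 and C on the +y side, so C = (0.0000, 24.900). The virtual corner opposite L is at (54.500, 24.900). Tangency of A1 to NR means the radius SR is perpendicular to NR and the tangent condition forces SK to be normal to KC, with radius 4.0, so the center S sits 4.0 in from both sides at S = (50.500, 20.900). That places the tangent points at R = (54.500, 20.900) on NR and K = (50.500, 24.900) on KC. Then |LR| = |R − L| = 58.370.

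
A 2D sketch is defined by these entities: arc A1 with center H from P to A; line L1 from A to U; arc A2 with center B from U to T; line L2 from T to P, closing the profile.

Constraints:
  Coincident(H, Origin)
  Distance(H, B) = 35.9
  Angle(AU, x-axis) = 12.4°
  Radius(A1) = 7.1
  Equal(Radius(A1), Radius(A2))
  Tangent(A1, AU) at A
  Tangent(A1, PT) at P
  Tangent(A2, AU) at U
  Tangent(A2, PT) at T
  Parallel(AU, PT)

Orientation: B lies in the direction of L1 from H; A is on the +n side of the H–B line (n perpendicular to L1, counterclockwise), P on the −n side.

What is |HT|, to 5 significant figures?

36.595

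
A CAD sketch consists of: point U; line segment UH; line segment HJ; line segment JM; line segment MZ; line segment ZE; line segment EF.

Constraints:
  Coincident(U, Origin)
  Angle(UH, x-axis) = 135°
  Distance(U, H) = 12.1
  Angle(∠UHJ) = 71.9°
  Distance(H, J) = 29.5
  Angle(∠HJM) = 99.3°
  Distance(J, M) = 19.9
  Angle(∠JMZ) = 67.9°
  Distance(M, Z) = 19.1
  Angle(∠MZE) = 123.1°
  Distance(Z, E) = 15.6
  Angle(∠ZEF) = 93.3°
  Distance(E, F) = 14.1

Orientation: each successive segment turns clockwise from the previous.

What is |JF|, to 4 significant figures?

9.281

U is at the origin; UH runs at 135.0° with length 12.1, so H = (-8.556, 8.556). ∠UHJ = 71.9° gives HJ at 26.90° from the x-axis; with |HJ| = 29.5, J = (17.75, 21.90). ∠HJM = 99.3° gives JM at -53.80° from the x-axis; with |JM| = 19.9, M = (29.51, 5.844). ∠JMZ = 67.9° gives MZ at -165.9° from the x-axis; with |MZ| = 19.1, Z = (10.98, 1.191). ∠MZE = 123.1° gives ZE at 137.2° from the x-axis; with |ZE| = 15.6, E = (-0.4657, 11.79). ∠ZEF = 93.3° gives EF at 50.50° from the x-axis; with |EF| = 14.1, F = (8.503, 22.67). Then |JF| = |F − J| = 9.281.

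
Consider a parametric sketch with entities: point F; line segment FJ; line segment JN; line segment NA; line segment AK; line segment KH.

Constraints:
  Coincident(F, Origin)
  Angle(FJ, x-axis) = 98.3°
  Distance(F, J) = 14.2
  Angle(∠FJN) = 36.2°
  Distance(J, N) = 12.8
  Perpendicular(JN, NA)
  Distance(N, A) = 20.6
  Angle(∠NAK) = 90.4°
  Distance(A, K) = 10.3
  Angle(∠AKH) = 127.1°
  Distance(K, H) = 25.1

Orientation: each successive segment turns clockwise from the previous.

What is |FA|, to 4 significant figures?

12.29

F is at the origin; FJ runs at 98.3° with length 14.2, so J = (-2.050, 14.05). ∠FJN = 36.2° gives JN at -45.50° from the x-axis; with |JN| = 12.8, N = (6.922, 4.922). The perpendicularity gives NA at right angles to JN, so NA runs at -135.5°; with |NA| = 20.6, A = (-7.771, -9.517). Then |FA| = |A − F| = 12.29.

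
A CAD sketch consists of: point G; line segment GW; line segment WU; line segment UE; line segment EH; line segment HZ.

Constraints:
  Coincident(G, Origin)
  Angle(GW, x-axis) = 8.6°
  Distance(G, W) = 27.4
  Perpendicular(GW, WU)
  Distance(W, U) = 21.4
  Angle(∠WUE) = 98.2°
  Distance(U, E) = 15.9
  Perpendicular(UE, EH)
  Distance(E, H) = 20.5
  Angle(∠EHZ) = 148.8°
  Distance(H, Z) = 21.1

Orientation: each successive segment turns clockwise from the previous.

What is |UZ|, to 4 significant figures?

38.87

UE is perpendicular to EH, so EH runs at 106.8°; with |EH| = 20.5, H = (9.145, -2.033). ∠EHZ = 148.8° gives HZ at 75.60° from the x-axis; with |HZ| = 21.1, Z = (14.39, 18.40). Then |UZ| = |Z − U| = 38.87.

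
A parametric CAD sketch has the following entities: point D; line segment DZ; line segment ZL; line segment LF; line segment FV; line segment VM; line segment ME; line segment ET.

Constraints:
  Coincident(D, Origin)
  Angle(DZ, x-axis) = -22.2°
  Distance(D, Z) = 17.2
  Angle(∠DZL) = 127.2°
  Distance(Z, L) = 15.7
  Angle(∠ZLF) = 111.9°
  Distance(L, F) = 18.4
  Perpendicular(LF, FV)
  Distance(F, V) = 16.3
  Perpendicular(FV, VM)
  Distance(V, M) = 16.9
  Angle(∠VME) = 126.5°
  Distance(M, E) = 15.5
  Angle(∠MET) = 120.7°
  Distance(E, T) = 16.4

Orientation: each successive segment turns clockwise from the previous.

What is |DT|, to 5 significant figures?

40.836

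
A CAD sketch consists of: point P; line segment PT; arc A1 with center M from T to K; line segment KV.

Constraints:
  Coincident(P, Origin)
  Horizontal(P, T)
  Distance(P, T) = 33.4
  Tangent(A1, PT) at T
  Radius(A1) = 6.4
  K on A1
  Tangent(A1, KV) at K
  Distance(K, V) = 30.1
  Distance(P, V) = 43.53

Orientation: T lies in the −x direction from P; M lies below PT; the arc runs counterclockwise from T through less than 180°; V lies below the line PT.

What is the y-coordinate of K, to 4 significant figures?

-9.461

Checks: |MK| = 6.400 ✓; ∠(MK, KV) = 90.00° ✓; |KV| = 30.10 ✓; |PV| = 43.53 ✓.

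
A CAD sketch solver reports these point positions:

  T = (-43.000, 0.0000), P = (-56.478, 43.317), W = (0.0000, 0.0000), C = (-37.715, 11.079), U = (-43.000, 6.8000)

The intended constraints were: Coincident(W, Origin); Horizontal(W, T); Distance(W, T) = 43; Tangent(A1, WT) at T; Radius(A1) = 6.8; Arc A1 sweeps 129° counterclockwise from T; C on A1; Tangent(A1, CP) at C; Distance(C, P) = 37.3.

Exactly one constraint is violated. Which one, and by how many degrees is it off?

Tangent(A1, CP) at C — off by 8.80°.

W = (0.00, 0.00) ✓; W.y = 0.00, T.y = 0.00 ✓; |WT| = 43.00 ✓; ∠(UT, TW) = 90.00° ✓; |UT| = 6.800 ✓; bearing(U→C) − bearing(U→T) = 129.0° ✓; |UC| = 6.800 ✓; ∠(UC, CP) = 98.80° ✗; |CP| = 37.30 ✓.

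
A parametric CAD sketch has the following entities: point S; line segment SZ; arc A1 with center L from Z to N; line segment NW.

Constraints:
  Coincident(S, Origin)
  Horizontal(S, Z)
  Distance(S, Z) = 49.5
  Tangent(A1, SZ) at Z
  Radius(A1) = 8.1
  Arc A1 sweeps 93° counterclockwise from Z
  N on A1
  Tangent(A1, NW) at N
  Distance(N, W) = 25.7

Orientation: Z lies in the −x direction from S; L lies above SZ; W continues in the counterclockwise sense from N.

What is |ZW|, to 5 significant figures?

34.847

S is at the origin; S and Z share the same y with |SZ| = 49.5 and Z on the −x side, so Z = (-49.500, 0.0000). Tangency of A1 to SZ means the radius LZ is perpendicular to SZ, so L = Z + (0, 8.1) = (-49.500, 8.1000). On A1, Z sits at bearing -90° from L; a 93° counterclockwise sweep puts N at bearing 3°, so N = L + 8.1·(cos 3°, sin 3°) = (-41.411, 8.5239). Since A1 is tangent to NW there, LN ⟂ NW, so NW runs along (−sin 3°, cos 3°); with |NW| = 25.7, W = (-42.756, 34.189). Then |ZW| = |W − Z| = 34.847.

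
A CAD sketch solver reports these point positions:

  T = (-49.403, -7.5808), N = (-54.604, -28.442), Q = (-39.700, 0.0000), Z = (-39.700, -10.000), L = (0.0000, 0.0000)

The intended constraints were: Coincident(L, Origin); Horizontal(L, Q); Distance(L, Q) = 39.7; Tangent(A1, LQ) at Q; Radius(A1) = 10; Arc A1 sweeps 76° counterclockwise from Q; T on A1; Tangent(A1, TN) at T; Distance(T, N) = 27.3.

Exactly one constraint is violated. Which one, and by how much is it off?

Distance(T, N) = 27.3 — off by 5.80.

L = (0.00, 0.00) ✓; L.y = 0.00, Q.y = 0.00 ✓; |LQ| = 39.70 ✓; ∠(ZQ, QL) = 90.00° ✓; |ZQ| = 10.00 ✓; bearing(Z→T) − bearing(Z→Q) = 76.00° ✓; |ZT| = 10.00 ✓; ∠(ZT, TN) = 90.00° ✓; |TN| = 21.50 ✗.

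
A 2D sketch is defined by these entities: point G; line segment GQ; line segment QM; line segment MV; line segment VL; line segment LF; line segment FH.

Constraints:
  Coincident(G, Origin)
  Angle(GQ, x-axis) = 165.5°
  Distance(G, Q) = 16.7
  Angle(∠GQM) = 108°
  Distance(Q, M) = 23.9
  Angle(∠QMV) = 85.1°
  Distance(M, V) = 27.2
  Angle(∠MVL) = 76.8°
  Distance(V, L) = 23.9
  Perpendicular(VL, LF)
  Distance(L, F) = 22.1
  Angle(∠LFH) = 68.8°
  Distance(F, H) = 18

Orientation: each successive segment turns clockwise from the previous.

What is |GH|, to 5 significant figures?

25.487

G is at the origin; GQ runs at 165.5° with length 16.7, so Q = (-16.168, 4.1813). ∠GQM = 108.0° gives QM at 93.500° from the x-axis; with |QM| = 23.9, M = (-17.627, 28.037). ∠QMV = 85.1° gives MV at -1.4000° from the x-axis; with |MV| = 27.2, V = (9.5648, 27.372). ∠MVL = 76.8° gives VL at -104.60° from the x-axis; with |VL| = 23.9, L = (3.5403, 4.2440). VL ⟂ LF, so LF runs at 165.40°; with |LF| = 22.1, F = (-17.846, 9.8147). ∠LFH = 68.8° gives FH at 54.200° from the x-axis; with |FH| = 18.0, H = (-7.3168, 24.414). Then |GH| = |H − G| = 25.487.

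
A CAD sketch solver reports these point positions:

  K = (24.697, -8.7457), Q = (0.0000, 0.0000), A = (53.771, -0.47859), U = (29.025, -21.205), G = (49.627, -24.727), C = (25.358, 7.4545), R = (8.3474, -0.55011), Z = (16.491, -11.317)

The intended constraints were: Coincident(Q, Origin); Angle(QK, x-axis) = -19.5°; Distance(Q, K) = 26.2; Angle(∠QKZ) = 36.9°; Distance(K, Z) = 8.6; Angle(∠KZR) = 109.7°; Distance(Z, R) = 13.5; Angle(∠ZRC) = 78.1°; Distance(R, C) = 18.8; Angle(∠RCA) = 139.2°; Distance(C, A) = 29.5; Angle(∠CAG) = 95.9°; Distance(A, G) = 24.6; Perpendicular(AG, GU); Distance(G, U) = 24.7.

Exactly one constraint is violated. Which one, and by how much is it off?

Distance(G, U) = 24.7 — off by 3.80.

Q = (0.00, 0.00) ✓; QK at -19.50° ✓; |QK| = 26.20 ✓; ∠QKZ = 36.90° ✓; |KZ| = 8.599 ✓; ∠KZR = 109.7° ✓; |ZR| = 13.50 ✓; ∠ZRC = 78.10° ✓; |RC| = 18.80 ✓; ∠RCA = 139.2° ✓; |CA| = 29.50 ✓; ∠CAG = 95.90° ✓; |AG| = 24.60 ✓; ∠(AG, GU) = 90.00° ✓; |GU| = 20.90 ✗.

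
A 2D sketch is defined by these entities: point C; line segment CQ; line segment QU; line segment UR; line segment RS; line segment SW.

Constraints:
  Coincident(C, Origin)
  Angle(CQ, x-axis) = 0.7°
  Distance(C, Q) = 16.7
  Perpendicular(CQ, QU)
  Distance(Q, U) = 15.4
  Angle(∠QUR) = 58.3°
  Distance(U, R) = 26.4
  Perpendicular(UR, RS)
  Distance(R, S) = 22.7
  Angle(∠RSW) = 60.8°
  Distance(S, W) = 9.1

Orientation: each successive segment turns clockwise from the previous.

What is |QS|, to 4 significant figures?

20.67

C is at the origin; CQ runs at 0.7° with length 16.7, so Q = (16.70, 0.2040). CQ ⟂ QU, so QU runs at -89.30°; with |QU| = 15.4, U = (16.89, -15.19). ∠QUR = 58.3° gives UR at 149.0° from the x-axis; with |UR| = 26.4, R = (-5.742, -1.598). The perpendicularity gives RS at right angles to UR, so RS runs at 59.00°; with |RS| = 22.7, S = (5.949, 17.86). Then |QS| = |S − Q| = 20.67.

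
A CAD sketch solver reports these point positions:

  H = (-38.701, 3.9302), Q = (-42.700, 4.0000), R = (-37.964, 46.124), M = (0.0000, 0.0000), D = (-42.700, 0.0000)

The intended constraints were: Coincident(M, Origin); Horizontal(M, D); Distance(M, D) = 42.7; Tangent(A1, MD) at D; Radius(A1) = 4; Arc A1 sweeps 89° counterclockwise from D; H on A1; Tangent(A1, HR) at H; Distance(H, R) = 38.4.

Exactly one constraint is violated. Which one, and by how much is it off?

Distance(H, R) = 38.4 — off by 3.80.

M = (0.00, 0.00) ✓; M.y = 0.00, D.y = 0.00 ✓; |MD| = 42.70 ✓; ∠(QD, DM) = 90.00° ✓; |QD| = 4.000 ✓; bearing(Q→H) − bearing(Q→D) = 89.00° ✓; |QH| = 4.000 ✓; ∠(QH, HR) = 90.00° ✓; |HR| = 42.20 ✗.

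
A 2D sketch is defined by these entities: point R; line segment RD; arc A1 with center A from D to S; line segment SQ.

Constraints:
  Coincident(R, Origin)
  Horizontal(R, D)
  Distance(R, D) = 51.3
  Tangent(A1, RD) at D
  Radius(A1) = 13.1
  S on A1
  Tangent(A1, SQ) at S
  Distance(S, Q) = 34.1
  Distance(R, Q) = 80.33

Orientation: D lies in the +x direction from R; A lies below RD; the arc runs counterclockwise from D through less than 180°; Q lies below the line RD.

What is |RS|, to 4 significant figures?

47.28

Checks: |AS| = 13.10 ✓; ∠(AS, SQ) = 90.00° ✓; |SQ| = 34.10 ✓; |RQ| = 80.33 ✓.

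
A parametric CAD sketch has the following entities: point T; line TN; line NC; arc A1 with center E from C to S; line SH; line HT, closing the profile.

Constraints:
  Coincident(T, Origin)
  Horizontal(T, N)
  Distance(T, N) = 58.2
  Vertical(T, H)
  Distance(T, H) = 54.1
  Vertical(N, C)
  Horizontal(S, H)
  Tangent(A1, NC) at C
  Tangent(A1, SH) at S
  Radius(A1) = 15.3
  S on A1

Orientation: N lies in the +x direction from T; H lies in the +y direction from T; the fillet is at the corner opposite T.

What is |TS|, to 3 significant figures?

69.0

T is at the origin; T and N share the same y with |TN| = 58.2 and N on the +x side, so N = (58.2, 0.00). T and H share the same x with |TH| = 54.1 and H on the +y side, so H = (0.00, 54.1). The virtual corner opposite T is at (58.2, 54.1). Since A1 is tangent to NC there, EC ⟂ NC and the tangent condition forces ES to be normal to SH, with radius 15.3, so the center E sits 15.3 in from both sides at E = (42.9, 38.8). That places the tangent points at C = (58.2, 38.8) on NC and S = (42.9, 54.1) on SH. Then |TS| = |S − T| = 69.0.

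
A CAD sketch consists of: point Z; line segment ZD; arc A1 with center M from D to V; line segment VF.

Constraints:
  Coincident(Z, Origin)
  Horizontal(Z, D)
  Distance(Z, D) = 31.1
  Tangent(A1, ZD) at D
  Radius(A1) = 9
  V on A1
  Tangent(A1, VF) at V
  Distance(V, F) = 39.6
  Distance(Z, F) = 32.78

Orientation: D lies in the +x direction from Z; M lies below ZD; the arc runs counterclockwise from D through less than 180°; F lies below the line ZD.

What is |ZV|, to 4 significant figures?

24.54

Z is at the origin; ZD is horizontal with |ZD| = 31.1 and D on the +x side, so D = (31.10, 0.000). Tangency of A1 to ZD means the radius MD is perpendicular to ZD, so M = D + (0, -9) = (31.10, -9.000). Since MV ⟂ VF (tangency), |MF| = √(9.0² + 39.6²) = 40.61 regardless of where V sits on A1. So F lies on both circle(Z, 32.78) and circle(M, 40.61); the below-ZD intersection is F = (-1.857, -32.73). V is the foot of the tangent from F: V = (24.35, -3.043).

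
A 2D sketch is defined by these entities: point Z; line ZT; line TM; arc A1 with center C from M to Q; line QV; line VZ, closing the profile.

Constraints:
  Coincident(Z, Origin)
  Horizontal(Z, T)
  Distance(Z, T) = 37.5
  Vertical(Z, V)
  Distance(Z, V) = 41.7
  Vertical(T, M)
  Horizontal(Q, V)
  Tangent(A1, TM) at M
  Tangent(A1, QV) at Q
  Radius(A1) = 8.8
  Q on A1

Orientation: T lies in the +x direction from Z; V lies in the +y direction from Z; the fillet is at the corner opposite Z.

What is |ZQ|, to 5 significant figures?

50.622

Z is at the origin; ZT is horizontal with |ZT| = 37.5 and T on the +x side, so T = (37.500, 0.0000). ZV is vertical with |ZV| = 41.7 and V on the +y side, so V = (0.0000, 41.700). The virtual corner opposite Z is at (37.500, 41.700). A1 meets TM tangentially, so CM is at right angles to TM and tangency of A1 to QV means the radius CQ is perpendicular to QV, with radius 8.8, so the center C sits 8.8 in from both sides at C = (28.700, 32.900). That places the tangent points at M = (37.500, 32.900) on TM and Q = (28.700, 41.700) on QV. Then |ZQ| = |Q − Z| = 50.622.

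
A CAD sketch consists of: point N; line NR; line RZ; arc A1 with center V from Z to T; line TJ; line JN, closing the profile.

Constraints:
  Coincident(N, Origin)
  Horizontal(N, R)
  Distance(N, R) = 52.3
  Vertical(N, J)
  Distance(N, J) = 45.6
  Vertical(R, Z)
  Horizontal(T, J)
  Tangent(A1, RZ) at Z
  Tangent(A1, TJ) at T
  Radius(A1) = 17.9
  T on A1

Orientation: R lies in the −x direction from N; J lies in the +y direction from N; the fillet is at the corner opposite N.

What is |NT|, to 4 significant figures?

57.12

N is at the origin; N and R share the same y with |NR| = 52.3 and R on the −x side, so R = (-52.30, 0.000). NJ is vertical with |NJ| = 45.6 and J on the +y side, so J = (0.000, 45.60). The virtual corner opposite N is at (-52.30, 45.60). Since A1 is tangent to RZ there, VZ ⟂ RZ and the tangent condition forces VT to be normal to TJ, with radius 17.9, so the center V sits 17.9 in from both sides at V = (-34.40, 27.70). That places the tangent points at Z = (-52.30, 27.70) on RZ and T = (-34.40, 45.60) on TJ. Then |NT| = |T − N| = 57.12.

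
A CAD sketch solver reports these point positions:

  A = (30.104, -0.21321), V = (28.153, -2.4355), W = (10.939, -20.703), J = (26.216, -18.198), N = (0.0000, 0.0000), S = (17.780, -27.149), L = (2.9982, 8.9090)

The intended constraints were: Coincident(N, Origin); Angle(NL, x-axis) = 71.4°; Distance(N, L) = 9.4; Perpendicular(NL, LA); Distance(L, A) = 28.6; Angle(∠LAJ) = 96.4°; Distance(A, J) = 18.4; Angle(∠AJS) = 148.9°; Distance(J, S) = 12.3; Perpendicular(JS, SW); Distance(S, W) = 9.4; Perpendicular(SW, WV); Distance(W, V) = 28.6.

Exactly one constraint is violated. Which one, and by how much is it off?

Distance(W, V) = 28.6 — off by 3.50.

N = (0.00, 0.00) ✓; NL at 71.40° ✓; |NL| = 9.400 ✓; ∠(NL, LA) = 90.00° ✓; |LA| = 28.60 ✓; ∠LAJ = 96.40° ✓; |AJ| = 18.40 ✓; ∠AJS = 148.9° ✓; |JS| = 12.30 ✓; ∠(JS, SW) = 89.99° ✓; |SW| = 9.399 ✓; ∠(SW, WV) = 90.00° ✓; |WV| = 25.10 ✗.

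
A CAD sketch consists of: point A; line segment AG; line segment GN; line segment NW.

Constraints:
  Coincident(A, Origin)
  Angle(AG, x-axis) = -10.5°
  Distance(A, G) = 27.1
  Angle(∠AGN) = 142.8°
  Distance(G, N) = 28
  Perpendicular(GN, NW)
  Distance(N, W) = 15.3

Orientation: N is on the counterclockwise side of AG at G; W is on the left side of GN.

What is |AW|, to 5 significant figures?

49.598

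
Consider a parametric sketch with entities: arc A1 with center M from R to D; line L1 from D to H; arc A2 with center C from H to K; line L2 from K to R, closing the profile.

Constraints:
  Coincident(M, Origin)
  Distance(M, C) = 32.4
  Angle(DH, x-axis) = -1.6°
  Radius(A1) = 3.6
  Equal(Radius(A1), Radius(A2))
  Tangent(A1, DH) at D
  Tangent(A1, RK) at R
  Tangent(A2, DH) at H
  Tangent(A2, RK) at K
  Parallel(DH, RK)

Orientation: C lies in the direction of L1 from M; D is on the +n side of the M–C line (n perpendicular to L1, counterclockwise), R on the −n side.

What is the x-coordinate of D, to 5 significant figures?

0.10052

M is at the origin and C lies 32.4 along u from M, so C = 32.4·u = (32.387, -0.90466). Tangency of A1 to both parallel lines with radius 3.6 puts D and R at M ± 3.6·n: D = (0.10052, 3.5986), R = (-0.10052, -3.5986). So D.x = 0.10052.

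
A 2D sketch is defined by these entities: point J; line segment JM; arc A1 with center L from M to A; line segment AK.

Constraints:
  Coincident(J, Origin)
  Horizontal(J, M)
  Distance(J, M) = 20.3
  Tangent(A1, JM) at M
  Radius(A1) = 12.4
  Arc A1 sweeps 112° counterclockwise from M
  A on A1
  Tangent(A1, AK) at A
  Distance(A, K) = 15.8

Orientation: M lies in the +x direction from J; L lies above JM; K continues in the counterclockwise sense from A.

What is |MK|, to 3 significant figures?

32.2

J is at the origin; J and M share the same y with |JM| = 20.3 and M on the +x side, so M = (20.3, 0.00). Tangency of A1 to JM means the radius LM is perpendicular to JM, so L = M + (0, 12.4) = (20.3, 12.4). On A1, M sits at bearing -90° from L; a 112° counterclockwise sweep puts A at bearing 22°, so A = L + 12.4·(cos 22°, sin 22°) = (31.8, 17.0). The tangent condition forces LA to be normal to AK, so AK runs along (−sin 22°, cos 22°); with |AK| = 15.8, K = (25.9, 31.7). Then |MK| = |K − M| = 32.2.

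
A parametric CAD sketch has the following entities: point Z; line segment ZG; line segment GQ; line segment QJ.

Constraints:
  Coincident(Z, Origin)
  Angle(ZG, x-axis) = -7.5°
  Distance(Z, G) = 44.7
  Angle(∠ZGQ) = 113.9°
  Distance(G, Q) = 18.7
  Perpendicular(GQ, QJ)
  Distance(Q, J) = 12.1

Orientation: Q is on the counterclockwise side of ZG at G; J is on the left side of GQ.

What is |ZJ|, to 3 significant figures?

46.7

∠ZGQ = 113.9°, so GQ runs at -7.5° + (180° − 113.9°) = 58.6° from the x-axis; with |GQ| = 18.7, Q = G + 18.7·(cos 58.6°, sin 58.6°) = (54.1, 10.1). The perpendicularity gives QJ at right angles to GQ; with |QJ| = 12.1 on the left of GQ, J = Q + 12.1·(-0.854, 0.521) = (43.7, 16.4). Then |ZJ| = |J − Z| = 46.7.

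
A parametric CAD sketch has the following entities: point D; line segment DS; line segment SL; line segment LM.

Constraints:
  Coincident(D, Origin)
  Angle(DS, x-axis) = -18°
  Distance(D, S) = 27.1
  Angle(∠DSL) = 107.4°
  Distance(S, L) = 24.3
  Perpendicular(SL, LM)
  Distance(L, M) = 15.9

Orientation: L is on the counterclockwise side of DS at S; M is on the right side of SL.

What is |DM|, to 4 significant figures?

52.86

D is at the origin; DS runs at -18.0° with length 27.1, so S = 27.1·(cos -18.0°, sin -18.0°) = (25.77, -8.374). ∠DSL = 107.4°, so SL runs at -18.0° + (180° − 107.4°) = 54.60° from the x-axis; with |SL| = 24.3, L = S + 24.3·(cos 54.60°, sin 54.60°) = (39.85, 11.43). SL ⟂ LM; with |LM| = 15.9 on the right of SL, M = L + 15.9·(0.8151, -0.5793) = (52.81, 2.223). Then |DM| = |M − D| = 52.86.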